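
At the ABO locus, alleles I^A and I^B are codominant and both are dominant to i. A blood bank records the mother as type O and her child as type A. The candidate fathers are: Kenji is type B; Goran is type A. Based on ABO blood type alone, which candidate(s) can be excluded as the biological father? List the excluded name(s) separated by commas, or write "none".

A candidate is excluded only if no genotype consistent with his phenotype could produce a type A child with a type O mother.
Kenji (type B): no genotype consistent with that phenotype can produce a type-A child with a type-O mother.

Kenji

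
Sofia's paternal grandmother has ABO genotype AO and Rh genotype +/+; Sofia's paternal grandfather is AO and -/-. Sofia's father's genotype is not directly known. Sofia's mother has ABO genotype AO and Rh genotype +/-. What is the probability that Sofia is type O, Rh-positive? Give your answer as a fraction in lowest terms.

3/16

Sofia's father's ABO genotype from AO × AO: 1/4 AA, 1/2 AO, 1/4 OO.
Crossing each possibility with the mother AO and summing P(type O): 1/4·0 + 1/2·1/4 + 1/4·1/2 = 1/4.
Similarly for Rh via the father's Rh distribution: P(Rh+) = 3/4.
Independent loci: 1/4 × 3/4 = 3/16.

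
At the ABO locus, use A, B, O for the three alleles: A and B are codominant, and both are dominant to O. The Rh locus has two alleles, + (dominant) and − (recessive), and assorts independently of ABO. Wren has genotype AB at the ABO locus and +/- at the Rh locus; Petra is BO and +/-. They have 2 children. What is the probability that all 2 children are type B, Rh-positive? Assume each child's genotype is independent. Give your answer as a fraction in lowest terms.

9/64

ABO cross AB × BO → 1/4 A, 1/2 B, 1/4 AB.
Rh cross +/- × +/- → 3/4 Rh+, 1/4 Rh-; so P(type B, Rh-positive) = 1/2 × 3/4 = 3/8 per child.
All 2 independent: (3/8)^2 = 9/64.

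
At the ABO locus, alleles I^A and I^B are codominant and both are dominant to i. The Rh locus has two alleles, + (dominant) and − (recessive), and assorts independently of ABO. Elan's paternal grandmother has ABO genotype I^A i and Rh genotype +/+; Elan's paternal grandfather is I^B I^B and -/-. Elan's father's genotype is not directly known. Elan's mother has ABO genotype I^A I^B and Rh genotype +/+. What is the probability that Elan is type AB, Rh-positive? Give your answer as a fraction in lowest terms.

Elan's father's ABO genotype from I^A i × I^B I^B: 1/2 I^A I^B, 1/2 I^B i.
Crossing each possibility with the mother I^A I^B and summing P(type AB): 1/2·1/2 + 1/2·1/4 = 3/8.
Similarly for Rh via the father's Rh distribution: P(Rh+) = 1.
Independent loci: 3/8 × 1 = 3/8.

3/8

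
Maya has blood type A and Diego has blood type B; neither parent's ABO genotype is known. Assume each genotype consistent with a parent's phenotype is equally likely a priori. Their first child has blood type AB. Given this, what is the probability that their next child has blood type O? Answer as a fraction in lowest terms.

1/36

Possible genotypes: Maya ∈ {AA, AO}; Diego ∈ {BB, BO}.
Weight each parental genotype pair by prior × P(type-AB child):
  AA × BB: posterior weight 4/9; P(next child type O) = 0.
  AA × BO: posterior weight 2/9; P(next child type O) = 0.
  AO × BB: posterior weight 2/9; P(next child type O) = 0.
  AO × BO: posterior weight 1/9; P(next child type O) = 1/4.
Weighted sum = 1/36.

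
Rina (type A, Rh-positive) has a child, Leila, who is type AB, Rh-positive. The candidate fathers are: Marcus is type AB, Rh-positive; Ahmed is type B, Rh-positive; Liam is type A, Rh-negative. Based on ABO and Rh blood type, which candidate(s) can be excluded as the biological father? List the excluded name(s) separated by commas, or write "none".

A candidate is excluded only if no genotype consistent with his phenotype could produce a type AB, Rh-positive child with a type A, Rh-positive mother.
Liam (type A, Rh-): no genotype consistent with that phenotype can produce a type-AB Rh+ child with a type-A mother.

Liam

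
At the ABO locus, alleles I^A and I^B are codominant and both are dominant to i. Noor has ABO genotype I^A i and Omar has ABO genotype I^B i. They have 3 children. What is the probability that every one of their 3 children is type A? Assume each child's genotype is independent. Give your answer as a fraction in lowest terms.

1/64

ABO cross I^A i × I^B i → 1/4 O, 1/4 A, 1/4 B, 1/4 AB.
So P(type A) = 1/4 per child.
All 3 independent: (1/4)^3 = 1/64.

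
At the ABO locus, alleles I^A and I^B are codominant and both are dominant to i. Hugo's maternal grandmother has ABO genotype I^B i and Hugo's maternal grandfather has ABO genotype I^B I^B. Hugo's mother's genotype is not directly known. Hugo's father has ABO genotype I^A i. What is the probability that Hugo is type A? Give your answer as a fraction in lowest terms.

1/8

Hugo's mother's ABO genotype from I^B i × I^B I^B: 1/2 I^B I^B, 1/2 I^B i.
Crossing each possibility with the father I^A i and summing P(type A): 1/2·0 + 1/2·1/4 = 1/8.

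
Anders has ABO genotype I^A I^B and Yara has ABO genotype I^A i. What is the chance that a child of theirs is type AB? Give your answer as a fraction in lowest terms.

1/4

ABO cross I^A I^B × I^A i → offspring phenotypes: 1/2 A, 1/4 B, 1/4 AB.
So P(type AB) = 1/4.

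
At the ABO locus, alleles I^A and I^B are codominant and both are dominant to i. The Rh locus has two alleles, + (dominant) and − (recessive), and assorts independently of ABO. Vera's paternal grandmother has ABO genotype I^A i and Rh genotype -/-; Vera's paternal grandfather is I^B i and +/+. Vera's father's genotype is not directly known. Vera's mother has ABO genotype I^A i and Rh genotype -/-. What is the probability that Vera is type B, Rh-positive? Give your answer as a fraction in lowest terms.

Vera's father's ABO genotype from I^A i × I^B i: 1/4 I^A I^B, 1/4 I^A i, 1/4 I^B i, 1/4 i i.
Crossing each possibility with the mother I^A i and summing P(type B): 1/4·1/4 + 1/4·0 + 1/4·1/4 + 1/4·0 = 1/8.
Similarly for Rh via the father's Rh distribution: P(Rh+) = 1/2.
Independent loci: 1/8 × 1/2 = 1/16.

1/16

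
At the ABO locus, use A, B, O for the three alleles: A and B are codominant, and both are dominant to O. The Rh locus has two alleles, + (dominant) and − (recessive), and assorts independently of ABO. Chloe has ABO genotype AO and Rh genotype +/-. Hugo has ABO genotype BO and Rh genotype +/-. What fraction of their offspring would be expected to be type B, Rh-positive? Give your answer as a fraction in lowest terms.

ABO cross AO × BO → offspring phenotypes: 1/4 O, 1/4 A, 1/4 B, 1/4 AB.
Rh cross +/- × +/- → 3/4 Rh+, 1/4 Rh-.
Independent loci: P(type B, Rh-positive) = 1/4 × 3/4 = 3/16.

3/16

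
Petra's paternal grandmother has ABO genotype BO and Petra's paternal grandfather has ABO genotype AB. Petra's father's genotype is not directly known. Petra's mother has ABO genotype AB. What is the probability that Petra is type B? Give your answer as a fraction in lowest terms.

Petra's father's ABO genotype from BO × AB: 1/4 AB, 1/4 AO, 1/4 BB, 1/4 BO.
Crossing each possibility with the mother AB and summing P(type B): 1/4·1/4 + 1/4·1/4 + 1/4·1/2 + 1/4·1/2 = 3/8.

3/8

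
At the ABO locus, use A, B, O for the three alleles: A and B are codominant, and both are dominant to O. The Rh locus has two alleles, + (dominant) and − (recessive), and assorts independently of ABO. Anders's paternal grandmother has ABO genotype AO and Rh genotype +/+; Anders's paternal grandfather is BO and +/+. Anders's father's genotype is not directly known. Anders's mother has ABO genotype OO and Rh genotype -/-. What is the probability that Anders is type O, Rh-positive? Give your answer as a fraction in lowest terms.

Anders's father's ABO genotype from AO × BO: 1/4 AB, 1/4 AO, 1/4 BO, 1/4 OO.
Crossing each possibility with the mother OO and summing P(type O): 1/4·0 + 1/4·1/2 + 1/4·1/2 + 1/4·1 = 1/2.
Similarly for Rh via the father's Rh distribution: P(Rh+) = 1.
Independent loci: 1/2 × 1 = 1/2.

1/2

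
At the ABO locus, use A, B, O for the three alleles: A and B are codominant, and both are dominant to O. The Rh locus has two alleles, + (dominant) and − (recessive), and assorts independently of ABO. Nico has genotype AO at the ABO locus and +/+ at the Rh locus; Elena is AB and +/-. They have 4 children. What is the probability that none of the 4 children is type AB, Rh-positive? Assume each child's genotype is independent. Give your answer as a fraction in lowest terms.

81/256

ABO cross AO × AB → 1/2 A, 1/4 B, 1/4 AB.
Rh cross +/+ × +/- → 1 Rh+; so P(type AB, Rh-positive) = 1/4 × 1 = 1/4 per child.
P(not type AB, Rh-positive) = 3/4 for one child; (3/4)^4 = 81/256.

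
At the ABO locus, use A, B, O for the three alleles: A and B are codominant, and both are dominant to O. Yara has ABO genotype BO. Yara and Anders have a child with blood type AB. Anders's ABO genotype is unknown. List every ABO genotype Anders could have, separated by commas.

For each candidate genotype of Anders, check whether crossing it with BO can produce every observed child phenotype.
  AA → possible child types {A, AB} ✓
  AB → possible child types {A, B, AB} ✓
  AO → possible child types {O, A, B, AB} ✓
  BB → possible child types {B} ✗
  BO → possible child types {O, B} ✗
  OO → possible child types {O, B} ✗

AA, AB, AO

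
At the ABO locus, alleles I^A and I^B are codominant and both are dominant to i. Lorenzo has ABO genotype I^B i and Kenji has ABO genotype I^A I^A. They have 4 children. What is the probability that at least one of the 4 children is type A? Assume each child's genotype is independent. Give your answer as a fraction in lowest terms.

15/16

ABO cross I^B i × I^A I^A → 1/2 A, 1/2 AB.
So P(type A) = 1/2 per child.
P(none) = (1/2)^4 = 1/16; P(at least one) = 1 − 1/16 = 15/16.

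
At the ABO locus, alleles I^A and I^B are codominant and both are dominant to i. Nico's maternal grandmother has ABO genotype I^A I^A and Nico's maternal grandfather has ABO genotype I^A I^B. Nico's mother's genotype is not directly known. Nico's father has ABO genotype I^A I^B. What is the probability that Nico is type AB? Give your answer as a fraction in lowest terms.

Nico's mother's ABO genotype from I^A I^A × I^A I^B: 1/2 I^A I^A, 1/2 I^A I^B.
Crossing each possibility with the father I^A I^B and summing P(type AB): 1/2·1/2 + 1/2·1/2 = 1/2.

1/2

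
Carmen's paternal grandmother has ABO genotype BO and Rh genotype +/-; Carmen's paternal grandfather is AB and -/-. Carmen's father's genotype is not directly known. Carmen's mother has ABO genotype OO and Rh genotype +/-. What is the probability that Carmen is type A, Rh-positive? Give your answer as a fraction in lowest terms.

Carmen's father's ABO genotype from BO × AB: 1/4 AB, 1/4 AO, 1/4 BB, 1/4 BO.
Crossing each possibility with the mother OO and summing P(type A): 1/4·1/2 + 1/4·1/2 + 1/4·0 + 1/4·0 = 1/4.
Similarly for Rh via the father's Rh distribution: P(Rh+) = 5/8.
Independent loci: 1/4 × 5/8 = 5/32.

5/32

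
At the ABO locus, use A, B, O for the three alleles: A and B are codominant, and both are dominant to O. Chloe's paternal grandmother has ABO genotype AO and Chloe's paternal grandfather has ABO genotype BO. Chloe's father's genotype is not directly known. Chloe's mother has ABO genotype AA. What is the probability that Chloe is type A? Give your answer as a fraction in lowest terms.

Chloe's father's ABO genotype from AO × BO: 1/4 AB, 1/4 AO, 1/4 BO, 1/4 OO.
Crossing each possibility with the mother AA and summing P(type A): 1/4·1/2 + 1/4·1 + 1/4·1/2 + 1/4·1 = 3/4.

3/4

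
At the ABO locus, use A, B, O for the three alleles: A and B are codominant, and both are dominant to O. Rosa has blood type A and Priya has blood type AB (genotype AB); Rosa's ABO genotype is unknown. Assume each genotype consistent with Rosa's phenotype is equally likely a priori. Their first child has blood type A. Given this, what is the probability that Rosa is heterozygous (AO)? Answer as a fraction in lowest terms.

Possible genotypes: Rosa ∈ {AA, AO}; Priya ∈ {AB}.
Weight each parental genotype pair by prior × P(type-A child):
  AA × AB: posterior weight 1/2.
  AO × AB: posterior weight 1/2.
Sum the posterior weight over pairs where Rosa is AO: 1/2.

1/2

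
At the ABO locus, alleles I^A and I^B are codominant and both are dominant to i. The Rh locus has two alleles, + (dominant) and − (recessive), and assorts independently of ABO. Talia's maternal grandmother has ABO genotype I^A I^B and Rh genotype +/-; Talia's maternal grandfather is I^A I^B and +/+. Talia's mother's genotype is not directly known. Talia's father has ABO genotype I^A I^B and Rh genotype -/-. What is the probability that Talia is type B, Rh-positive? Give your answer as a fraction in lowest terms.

3/16

Talia's mother's ABO genotype from I^A I^B × I^A I^B: 1/4 I^A I^A, 1/2 I^A I^B, 1/4 I^B I^B.
Crossing each possibility with the father I^A I^B and summing P(type B): 1/4·0 + 1/2·1/4 + 1/4·1/2 = 1/4.
Similarly for Rh via the mother's Rh distribution: P(Rh+) = 3/4.
Independent loci: 1/4 × 3/4 = 3/16.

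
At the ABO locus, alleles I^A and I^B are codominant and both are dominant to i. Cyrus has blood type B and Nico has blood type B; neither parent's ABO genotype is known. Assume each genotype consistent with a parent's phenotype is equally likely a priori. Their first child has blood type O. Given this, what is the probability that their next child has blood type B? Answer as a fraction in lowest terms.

Possible genotypes: Cyrus ∈ {I^B I^B, I^B i}; Nico ∈ {I^B I^B, I^B i}.
Weight each parental genotype pair by prior × P(type-O child):
  I^B i × I^B i: posterior weight 1; P(next child type B) = 3/4.
Weighted sum = 3/4.

3/4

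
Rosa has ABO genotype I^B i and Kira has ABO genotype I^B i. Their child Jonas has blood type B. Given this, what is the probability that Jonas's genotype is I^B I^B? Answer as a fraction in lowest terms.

1/3

Cross I^B i × I^B i → 1/4 I^B I^B, 1/2 I^B i, 1/4 i i.
Type-B genotypes among offspring: I^B I^B (1/4), I^B i (1/2); total 3/4.
P(I^B I^B | type B) = (1/4) / (3/4) = 1/3.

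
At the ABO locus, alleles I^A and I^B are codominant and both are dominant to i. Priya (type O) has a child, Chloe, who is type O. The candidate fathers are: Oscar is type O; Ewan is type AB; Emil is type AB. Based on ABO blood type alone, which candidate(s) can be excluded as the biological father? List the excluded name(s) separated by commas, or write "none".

Ewan, Emil

A candidate is excluded only if no genotype consistent with his phenotype could produce a type O child with a type O mother.
Ewan (type AB): no genotype consistent with that phenotype can produce a type-O child with a type-O mother.
Emil (type AB): no genotype consistent with that phenotype can produce a type-O child with a type-O mother.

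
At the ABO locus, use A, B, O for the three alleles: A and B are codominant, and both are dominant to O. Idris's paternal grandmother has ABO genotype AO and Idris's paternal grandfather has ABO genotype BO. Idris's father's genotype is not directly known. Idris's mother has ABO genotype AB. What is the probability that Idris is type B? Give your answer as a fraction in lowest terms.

Idris's father's ABO genotype from AO × BO: 1/4 AB, 1/4 AO, 1/4 BO, 1/4 OO.
Crossing each possibility with the mother AB and summing P(type B): 1/4·1/4 + 1/4·1/4 + 1/4·1/2 + 1/4·1/2 = 3/8.

3/8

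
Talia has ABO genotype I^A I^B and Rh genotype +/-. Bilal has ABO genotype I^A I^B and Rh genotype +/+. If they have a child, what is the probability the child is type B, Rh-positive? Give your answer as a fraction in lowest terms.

ABO cross I^A I^B × I^A I^B → offspring phenotypes: 1/4 A, 1/4 B, 1/2 AB.
Rh cross +/- × +/+ → 1 Rh+.
Independent loci: P(type B, Rh-positive) = 1/4 × 1 = 1/4.

1/4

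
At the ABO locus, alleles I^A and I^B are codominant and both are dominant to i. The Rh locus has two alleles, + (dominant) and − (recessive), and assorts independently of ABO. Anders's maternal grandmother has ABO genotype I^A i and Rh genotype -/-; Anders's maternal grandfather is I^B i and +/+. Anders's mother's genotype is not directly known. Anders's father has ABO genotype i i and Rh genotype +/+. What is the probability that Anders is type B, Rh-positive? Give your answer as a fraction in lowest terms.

1/4

Anders's mother's ABO genotype from I^A i × I^B i: 1/4 I^A I^B, 1/4 I^A i, 1/4 I^B i, 1/4 i i.
Crossing each possibility with the father i i and summing P(type B): 1/4·1/2 + 1/4·0 + 1/4·1/2 + 1/4·0 = 1/4.
Similarly for Rh via the mother's Rh distribution: P(Rh+) = 1.
Independent loci: 1/4 × 1 = 1/4.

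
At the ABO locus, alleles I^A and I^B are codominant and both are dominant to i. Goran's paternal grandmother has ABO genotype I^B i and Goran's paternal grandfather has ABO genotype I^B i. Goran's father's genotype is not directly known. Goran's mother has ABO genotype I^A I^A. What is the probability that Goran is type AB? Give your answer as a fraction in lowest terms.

1/2

Goran's father's ABO genotype from I^B i × I^B i: 1/4 I^B I^B, 1/2 I^B i, 1/4 i i.
Crossing each possibility with the mother I^A I^A and summing P(type AB): 1/4·1 + 1/2·1/2 + 1/4·0 = 1/2.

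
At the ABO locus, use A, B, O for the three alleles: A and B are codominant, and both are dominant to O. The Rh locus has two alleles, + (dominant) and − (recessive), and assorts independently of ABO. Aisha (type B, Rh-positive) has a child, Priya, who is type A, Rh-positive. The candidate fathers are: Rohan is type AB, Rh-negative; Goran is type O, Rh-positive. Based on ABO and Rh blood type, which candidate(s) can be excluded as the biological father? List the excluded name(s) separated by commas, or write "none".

A candidate is excluded only if no genotype consistent with his phenotype could produce a type A, Rh-positive child with a type B, Rh-positive mother.
Goran (type O, Rh+): no genotype consistent with that phenotype can produce a type-A Rh+ child with a type-B mother.

Goran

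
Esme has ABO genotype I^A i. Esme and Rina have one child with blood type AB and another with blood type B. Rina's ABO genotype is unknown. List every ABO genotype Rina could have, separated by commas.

For each candidate genotype of Rina, check whether crossing it with I^A i can produce every observed child phenotype.
  I^A I^A → possible child types {A} ✗
  I^A I^B → possible child types {A, B, AB} ✓
  I^A i → possible child types {O, A} ✗
  I^B I^B → possible child types {B, AB} ✓
  I^B i → possible child types {O, A, B, AB} ✓
  i i → possible child types {O, A} ✗

I^A I^B, I^B I^B, I^B i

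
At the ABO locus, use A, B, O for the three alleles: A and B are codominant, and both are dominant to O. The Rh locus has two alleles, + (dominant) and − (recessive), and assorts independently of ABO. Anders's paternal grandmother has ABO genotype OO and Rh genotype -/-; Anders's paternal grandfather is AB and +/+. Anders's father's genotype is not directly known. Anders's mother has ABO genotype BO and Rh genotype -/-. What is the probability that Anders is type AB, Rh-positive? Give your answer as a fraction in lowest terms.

1/16

Anders's father's ABO genotype from OO × AB: 1/2 AO, 1/2 BO.
Crossing each possibility with the mother BO and summing P(type AB): 1/2·1/4 + 1/2·0 = 1/8.
Similarly for Rh via the father's Rh distribution: P(Rh+) = 1/2.
Independent loci: 1/8 × 1/2 = 1/16.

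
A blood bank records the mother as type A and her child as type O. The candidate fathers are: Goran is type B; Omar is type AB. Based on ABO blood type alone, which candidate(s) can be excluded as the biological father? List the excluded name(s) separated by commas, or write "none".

A candidate is excluded only if no genotype consistent with his phenotype could produce a type O child with a type A mother.
Omar (type AB): no genotype consistent with that phenotype can produce a type-O child with a type-A mother.

Omar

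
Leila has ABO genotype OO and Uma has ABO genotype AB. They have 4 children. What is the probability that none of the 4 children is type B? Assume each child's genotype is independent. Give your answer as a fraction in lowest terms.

1/16

ABO cross OO × AB → 1/2 A, 1/2 B.
So P(type B) = 1/2 per child.
P(not type B) = 1/2 for one child; (1/2)^4 = 1/16.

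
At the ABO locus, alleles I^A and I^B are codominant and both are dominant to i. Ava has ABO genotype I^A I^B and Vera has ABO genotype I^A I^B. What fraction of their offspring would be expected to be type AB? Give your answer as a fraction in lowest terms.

1/2

ABO cross I^A I^B × I^A I^B → offspring phenotypes: 1/4 A, 1/4 B, 1/2 AB.
So P(type AB) = 1/2.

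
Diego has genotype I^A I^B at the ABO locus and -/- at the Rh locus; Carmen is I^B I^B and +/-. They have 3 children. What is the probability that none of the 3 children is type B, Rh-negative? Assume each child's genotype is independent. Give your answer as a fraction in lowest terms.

ABO cross I^A I^B × I^B I^B → 1/2 B, 1/2 AB.
Rh cross -/- × +/- → 1/2 Rh+, 1/2 Rh-; so P(type B, Rh-negative) = 1/2 × 1/2 = 1/4 per child.
P(not type B, Rh-negative) = 3/4 for one child; (3/4)^3 = 27/64.

27/64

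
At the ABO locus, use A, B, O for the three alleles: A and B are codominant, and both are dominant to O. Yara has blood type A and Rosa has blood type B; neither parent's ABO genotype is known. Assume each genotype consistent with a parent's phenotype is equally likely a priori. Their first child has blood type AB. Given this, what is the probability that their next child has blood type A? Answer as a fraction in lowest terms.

5/36

Possible genotypes: Yara ∈ {AA, AO}; Rosa ∈ {BB, BO}.
Weight each parental genotype pair by prior × P(type-AB child):
  AA × BB: posterior weight 4/9; P(next child type A) = 0.
  AA × BO: posterior weight 2/9; P(next child type A) = 1/2.
  AO × BB: posterior weight 2/9; P(next child type A) = 0.
  AO × BO: posterior weight 1/9; P(next child type A) = 1/4.
Weighted sum = 5/36.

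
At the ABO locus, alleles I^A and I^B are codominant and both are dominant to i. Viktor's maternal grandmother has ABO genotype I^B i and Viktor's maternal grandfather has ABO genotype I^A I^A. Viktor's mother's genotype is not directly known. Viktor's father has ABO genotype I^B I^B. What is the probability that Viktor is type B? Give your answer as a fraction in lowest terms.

Viktor's mother's ABO genotype from I^B i × I^A I^A: 1/2 I^A I^B, 1/2 I^A i.
Crossing each possibility with the father I^B I^B and summing P(type B): 1/2·1/2 + 1/2·1/2 = 1/2.

1/2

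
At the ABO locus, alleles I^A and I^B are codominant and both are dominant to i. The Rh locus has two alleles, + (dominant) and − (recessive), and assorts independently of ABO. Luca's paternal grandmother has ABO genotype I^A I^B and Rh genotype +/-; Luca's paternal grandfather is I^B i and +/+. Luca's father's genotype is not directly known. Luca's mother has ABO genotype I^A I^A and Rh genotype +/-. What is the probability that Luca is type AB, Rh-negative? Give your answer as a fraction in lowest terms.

1/16

Luca's father's ABO genotype from I^A I^B × I^B i: 1/4 I^A I^B, 1/4 I^A i, 1/4 I^B I^B, 1/4 I^B i.
Crossing each possibility with the mother I^A I^A and summing P(type AB): 1/4·1/2 + 1/4·0 + 1/4·1 + 1/4·1/2 = 1/2.
Similarly for Rh via the father's Rh distribution: P(Rh-) = 1/8.
Independent loci: 1/2 × 1/8 = 1/16.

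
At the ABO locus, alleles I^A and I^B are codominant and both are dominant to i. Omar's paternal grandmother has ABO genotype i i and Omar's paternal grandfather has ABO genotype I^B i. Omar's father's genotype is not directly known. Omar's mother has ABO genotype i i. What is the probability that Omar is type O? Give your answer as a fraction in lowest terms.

Omar's father's ABO genotype from i i × I^B i: 1/2 I^B i, 1/2 i i.
Crossing each possibility with the mother i i and summing P(type O): 1/2·1/2 + 1/2·1 = 3/4.

3/4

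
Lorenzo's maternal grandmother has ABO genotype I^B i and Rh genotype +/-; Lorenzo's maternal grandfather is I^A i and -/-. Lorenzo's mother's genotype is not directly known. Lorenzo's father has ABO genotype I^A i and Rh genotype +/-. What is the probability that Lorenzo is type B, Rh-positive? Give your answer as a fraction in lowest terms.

Lorenzo's mother's ABO genotype from I^B i × I^A i: 1/4 I^A I^B, 1/4 I^A i, 1/4 I^B i, 1/4 i i.
Crossing each possibility with the father I^A i and summing P(type B): 1/4·1/4 + 1/4·0 + 1/4·1/4 + 1/4·0 = 1/8.
Similarly for Rh via the mother's Rh distribution: P(Rh+) = 5/8.
Independent loci: 1/8 × 5/8 = 5/64.

5/64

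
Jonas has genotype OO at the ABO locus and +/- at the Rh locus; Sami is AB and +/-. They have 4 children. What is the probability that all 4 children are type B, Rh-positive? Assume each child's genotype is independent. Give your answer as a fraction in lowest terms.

ABO cross OO × AB → 1/2 A, 1/2 B.
Rh cross +/- × +/- → 3/4 Rh+, 1/4 Rh-; so P(type B, Rh-positive) = 1/2 × 3/4 = 3/8 per child.
All 4 independent: (3/8)^4 = 81/4096.

81/4096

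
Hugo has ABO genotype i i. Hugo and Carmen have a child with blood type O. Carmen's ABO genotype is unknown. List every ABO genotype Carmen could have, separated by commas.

I^A i, I^B i, i i

For each candidate genotype of Carmen, check whether crossing it with i i can produce every observed child phenotype.
  I^A I^A → possible child types {A} ✗
  I^A I^B → possible child types {A, B} ✗
  I^A i → possible child types {O, A} ✓
  I^B I^B → possible child types {B} ✗
  I^B i → possible child types {O, B} ✓
  i i → possible child types {O} ✓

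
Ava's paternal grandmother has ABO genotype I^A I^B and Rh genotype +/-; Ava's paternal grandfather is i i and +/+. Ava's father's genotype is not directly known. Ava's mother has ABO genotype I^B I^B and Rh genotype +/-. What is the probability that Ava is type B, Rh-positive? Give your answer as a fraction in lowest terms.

Ava's father's ABO genotype from I^A I^B × i i: 1/2 I^A i, 1/2 I^B i.
Crossing each possibility with the mother I^B I^B and summing P(type B): 1/2·1/2 + 1/2·1 = 3/4.
Similarly for Rh via the father's Rh distribution: P(Rh+) = 7/8.
Independent loci: 3/4 × 7/8 = 21/32.

21/32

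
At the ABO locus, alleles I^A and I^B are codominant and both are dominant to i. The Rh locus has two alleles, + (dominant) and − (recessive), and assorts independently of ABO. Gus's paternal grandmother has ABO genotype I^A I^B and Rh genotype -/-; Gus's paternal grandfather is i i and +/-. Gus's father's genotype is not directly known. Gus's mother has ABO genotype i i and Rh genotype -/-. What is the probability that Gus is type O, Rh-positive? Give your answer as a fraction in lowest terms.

1/8

Gus's father's ABO genotype from I^A I^B × i i: 1/2 I^A i, 1/2 I^B i.
Crossing each possibility with the mother i i and summing P(type O): 1/2·1/2 + 1/2·1/2 = 1/2.
Similarly for Rh via the father's Rh distribution: P(Rh+) = 1/4.
Independent loci: 1/2 × 1/4 = 1/8.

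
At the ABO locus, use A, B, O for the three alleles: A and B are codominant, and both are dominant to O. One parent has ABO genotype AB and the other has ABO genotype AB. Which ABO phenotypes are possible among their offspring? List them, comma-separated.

Gametes from AB × AB give offspring ABO genotypes AA, AB, BB, i.e. phenotypes A, B, AB.

A, B, AB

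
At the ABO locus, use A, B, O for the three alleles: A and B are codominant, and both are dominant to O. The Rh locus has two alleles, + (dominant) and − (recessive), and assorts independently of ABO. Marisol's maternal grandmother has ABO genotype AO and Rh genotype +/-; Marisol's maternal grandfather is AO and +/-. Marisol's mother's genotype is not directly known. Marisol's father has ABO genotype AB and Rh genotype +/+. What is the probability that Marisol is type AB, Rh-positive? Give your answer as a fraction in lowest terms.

1/4

Marisol's mother's ABO genotype from AO × AO: 1/4 AA, 1/2 AO, 1/4 OO.
Crossing each possibility with the father AB and summing P(type AB): 1/4·1/2 + 1/2·1/4 + 1/4·0 = 1/4.
Similarly for Rh via the mother's Rh distribution: P(Rh+) = 1.
Independent loci: 1/4 × 1 = 1/4.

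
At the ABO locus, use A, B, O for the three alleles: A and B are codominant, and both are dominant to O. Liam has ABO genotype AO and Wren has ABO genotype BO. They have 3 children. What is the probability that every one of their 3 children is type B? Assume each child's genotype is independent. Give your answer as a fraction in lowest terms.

1/64

ABO cross AO × BO → 1/4 O, 1/4 A, 1/4 B, 1/4 AB.
So P(type B) = 1/4 per child.
All 3 independent: (1/4)^3 = 1/64.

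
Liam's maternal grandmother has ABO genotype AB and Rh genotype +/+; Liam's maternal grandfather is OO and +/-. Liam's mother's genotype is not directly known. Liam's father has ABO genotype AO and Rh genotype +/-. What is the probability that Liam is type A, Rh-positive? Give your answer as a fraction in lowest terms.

7/16

Liam's mother's ABO genotype from AB × OO: 1/2 AO, 1/2 BO.
Crossing each possibility with the father AO and summing P(type A): 1/2·3/4 + 1/2·1/4 = 1/2.
Similarly for Rh via the mother's Rh distribution: P(Rh+) = 7/8.
Independent loci: 1/2 × 7/8 = 7/16.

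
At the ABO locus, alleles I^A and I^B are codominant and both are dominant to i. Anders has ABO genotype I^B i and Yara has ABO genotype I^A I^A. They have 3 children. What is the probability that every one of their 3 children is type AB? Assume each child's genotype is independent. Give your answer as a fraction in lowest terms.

1/8

ABO cross I^B i × I^A I^A → 1/2 A, 1/2 AB.
So P(type AB) = 1/2 per child.
All 3 independent: (1/2)^3 = 1/8.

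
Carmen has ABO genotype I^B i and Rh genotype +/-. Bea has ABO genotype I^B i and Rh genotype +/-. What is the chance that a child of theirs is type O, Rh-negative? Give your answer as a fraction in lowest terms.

1/16

ABO cross I^B i × I^B i → offspring phenotypes: 1/4 O, 3/4 B.
Rh cross +/- × +/- → 3/4 Rh+, 1/4 Rh-.
Independent loci: P(type O, Rh-negative) = 1/4 × 1/4 = 1/16.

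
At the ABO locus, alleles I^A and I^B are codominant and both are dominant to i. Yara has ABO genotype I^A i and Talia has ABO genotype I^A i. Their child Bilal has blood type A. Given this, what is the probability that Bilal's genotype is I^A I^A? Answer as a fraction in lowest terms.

Cross I^A i × I^A i → 1/4 I^A I^A, 1/2 I^A i, 1/4 i i.
Type-A genotypes among offspring: I^A I^A (1/4), I^A i (1/2); total 3/4.
P(I^A I^A | type A) = (1/4) / (3/4) = 1/3.

1/3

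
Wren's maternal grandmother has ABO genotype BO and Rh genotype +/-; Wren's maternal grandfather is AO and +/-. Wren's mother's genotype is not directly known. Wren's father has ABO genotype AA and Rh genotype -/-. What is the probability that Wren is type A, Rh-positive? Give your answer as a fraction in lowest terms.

3/8

Wren's mother's ABO genotype from BO × AO: 1/4 AB, 1/4 AO, 1/4 BO, 1/4 OO.
Crossing each possibility with the father AA and summing P(type A): 1/4·1/2 + 1/4·1 + 1/4·1/2 + 1/4·1 = 3/4.
Similarly for Rh via the mother's Rh distribution: P(Rh+) = 1/2.
Independent loci: 3/4 × 1/2 = 3/8.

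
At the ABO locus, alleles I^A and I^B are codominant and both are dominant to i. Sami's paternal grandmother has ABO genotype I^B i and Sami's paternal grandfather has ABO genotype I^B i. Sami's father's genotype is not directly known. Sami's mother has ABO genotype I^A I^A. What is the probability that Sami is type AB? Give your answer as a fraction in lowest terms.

1/2

Sami's father's ABO genotype from I^B i × I^B i: 1/4 I^B I^B, 1/2 I^B i, 1/4 i i.
Crossing each possibility with the mother I^A I^A and summing P(type AB): 1/4·1 + 1/2·1/2 + 1/4·0 = 1/2.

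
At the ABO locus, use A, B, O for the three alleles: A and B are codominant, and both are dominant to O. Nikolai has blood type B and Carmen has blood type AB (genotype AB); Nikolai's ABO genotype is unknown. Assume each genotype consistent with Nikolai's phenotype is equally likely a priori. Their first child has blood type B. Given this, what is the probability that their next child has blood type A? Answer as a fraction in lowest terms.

Possible genotypes: Nikolai ∈ {BB, BO}; Carmen ∈ {AB}.
Weight each parental genotype pair by prior × P(type-B child):
  BB × AB: posterior weight 1/2; P(next child type A) = 0.
  BO × AB: posterior weight 1/2; P(next child type A) = 1/4.
Weighted sum = 1/8.

1/8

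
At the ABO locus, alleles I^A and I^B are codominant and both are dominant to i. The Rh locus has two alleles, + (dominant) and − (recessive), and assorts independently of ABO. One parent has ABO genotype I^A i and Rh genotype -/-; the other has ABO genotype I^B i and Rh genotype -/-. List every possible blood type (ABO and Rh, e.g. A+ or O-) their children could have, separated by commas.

Gametes from I^A i × I^B i give offspring ABO genotypes I^A I^B, I^A i, I^B i, i i, i.e. phenotypes O, A, B, AB.
Rh cross -/- × -/- → phenotypes Rh-.
Combining independently: O-, A-, B-, AB-.

O-, A-, B-, AB-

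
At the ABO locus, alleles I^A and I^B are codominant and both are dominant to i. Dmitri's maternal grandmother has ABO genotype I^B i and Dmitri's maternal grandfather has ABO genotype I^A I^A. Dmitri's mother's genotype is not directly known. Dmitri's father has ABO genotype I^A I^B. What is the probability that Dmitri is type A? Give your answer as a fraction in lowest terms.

3/8

Dmitri's mother's ABO genotype from I^B i × I^A I^A: 1/2 I^A I^B, 1/2 I^A i.
Crossing each possibility with the father I^A I^B and summing P(type A): 1/2·1/4 + 1/2·1/2 = 3/8.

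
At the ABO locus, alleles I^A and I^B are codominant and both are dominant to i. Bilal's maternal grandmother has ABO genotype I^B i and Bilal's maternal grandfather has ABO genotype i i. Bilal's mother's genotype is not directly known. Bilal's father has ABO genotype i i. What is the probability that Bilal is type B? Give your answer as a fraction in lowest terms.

1/4

Bilal's mother's ABO genotype from I^B i × i i: 1/2 I^B i, 1/2 i i.
Crossing each possibility with the father i i and summing P(type B): 1/2·1/2 + 1/2·0 = 1/4.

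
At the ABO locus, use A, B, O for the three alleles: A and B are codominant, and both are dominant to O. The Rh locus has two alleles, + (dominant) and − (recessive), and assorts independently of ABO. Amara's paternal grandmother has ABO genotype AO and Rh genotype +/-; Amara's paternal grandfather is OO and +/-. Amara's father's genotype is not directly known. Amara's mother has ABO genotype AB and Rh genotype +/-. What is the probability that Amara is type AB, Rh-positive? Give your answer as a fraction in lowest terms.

3/32

Amara's father's ABO genotype from AO × OO: 1/2 AO, 1/2 OO.
Crossing each possibility with the mother AB and summing P(type AB): 1/2·1/4 + 1/2·0 = 1/8.
Similarly for Rh via the father's Rh distribution: P(Rh+) = 3/4.
Independent loci: 1/8 × 3/4 = 3/32.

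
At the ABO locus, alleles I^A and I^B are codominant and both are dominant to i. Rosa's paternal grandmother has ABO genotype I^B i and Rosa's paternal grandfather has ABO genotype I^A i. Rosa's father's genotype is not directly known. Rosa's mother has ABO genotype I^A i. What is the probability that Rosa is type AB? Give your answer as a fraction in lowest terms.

1/8

Rosa's father's ABO genotype from I^B i × I^A i: 1/4 I^A I^B, 1/4 I^A i, 1/4 I^B i, 1/4 i i.
Crossing each possibility with the mother I^A i and summing P(type AB): 1/4·1/4 + 1/4·0 + 1/4·1/4 + 1/4·0 = 1/8.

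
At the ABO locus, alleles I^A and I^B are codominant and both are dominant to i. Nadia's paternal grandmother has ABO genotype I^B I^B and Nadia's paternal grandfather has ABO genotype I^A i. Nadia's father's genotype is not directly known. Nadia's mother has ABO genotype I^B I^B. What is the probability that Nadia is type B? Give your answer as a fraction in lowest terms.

3/4

Nadia's father's ABO genotype from I^B I^B × I^A i: 1/2 I^A I^B, 1/2 I^B i.
Crossing each possibility with the mother I^B I^B and summing P(type B): 1/2·1/2 + 1/2·1 = 3/4.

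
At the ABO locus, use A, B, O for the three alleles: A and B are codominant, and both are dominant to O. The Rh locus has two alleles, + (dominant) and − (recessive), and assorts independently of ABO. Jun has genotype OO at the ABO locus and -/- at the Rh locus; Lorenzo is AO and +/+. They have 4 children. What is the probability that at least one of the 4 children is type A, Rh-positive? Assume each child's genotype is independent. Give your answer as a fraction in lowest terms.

ABO cross OO × AO → 1/2 O, 1/2 A.
Rh cross -/- × +/+ → 1 Rh+; so P(type A, Rh-positive) = 1/2 × 1 = 1/2 per child.
P(none) = (1/2)^4 = 1/16; P(at least one) = 1 − 1/16 = 15/16.

15/16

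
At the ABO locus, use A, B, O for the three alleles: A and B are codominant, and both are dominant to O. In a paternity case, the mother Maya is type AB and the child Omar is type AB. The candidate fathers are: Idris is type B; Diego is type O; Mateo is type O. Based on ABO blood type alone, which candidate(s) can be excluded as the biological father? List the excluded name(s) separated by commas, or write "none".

A candidate is excluded only if no genotype consistent with his phenotype could produce a type AB child with a type AB mother.
Diego (type O): no genotype consistent with that phenotype can produce a type-AB child with a type-AB mother.
Mateo (type O): no genotype consistent with that phenotype can produce a type-AB child with a type-AB mother.

Diego, Mateo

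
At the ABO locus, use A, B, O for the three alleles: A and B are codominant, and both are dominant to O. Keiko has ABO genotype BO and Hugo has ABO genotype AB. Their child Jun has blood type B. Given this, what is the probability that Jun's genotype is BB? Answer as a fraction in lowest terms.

1/2

Cross BO × AB → 1/4 AB, 1/4 AO, 1/4 BB, 1/4 BO.
Type-B genotypes among offspring: BB (1/4), BO (1/4); total 1/2.
P(BB | type B) = (1/4) / (1/2) = 1/2.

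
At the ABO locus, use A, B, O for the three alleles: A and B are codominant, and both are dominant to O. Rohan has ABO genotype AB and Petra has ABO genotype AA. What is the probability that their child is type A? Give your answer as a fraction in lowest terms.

1/2

ABO cross AB × AA → offspring phenotypes: 1/2 A, 1/2 AB.
So P(type A) = 1/2.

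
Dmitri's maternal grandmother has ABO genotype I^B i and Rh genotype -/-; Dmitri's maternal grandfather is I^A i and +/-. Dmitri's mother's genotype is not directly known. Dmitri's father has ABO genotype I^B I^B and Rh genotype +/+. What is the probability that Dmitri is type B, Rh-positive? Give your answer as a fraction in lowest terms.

Dmitri's mother's ABO genotype from I^B i × I^A i: 1/4 I^A I^B, 1/4 I^A i, 1/4 I^B i, 1/4 i i.
Crossing each possibility with the father I^B I^B and summing P(type B): 1/4·1/2 + 1/4·1/2 + 1/4·1 + 1/4·1 = 3/4.
Similarly for Rh via the mother's Rh distribution: P(Rh+) = 1.
Independent loci: 3/4 × 1 = 3/4.

3/4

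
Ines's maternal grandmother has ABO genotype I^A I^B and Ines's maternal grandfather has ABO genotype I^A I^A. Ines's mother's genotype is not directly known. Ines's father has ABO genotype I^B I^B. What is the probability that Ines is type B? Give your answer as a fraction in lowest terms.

Ines's mother's ABO genotype from I^A I^B × I^A I^A: 1/2 I^A I^A, 1/2 I^A I^B.
Crossing each possibility with the father I^B I^B and summing P(type B): 1/2·0 + 1/2·1/2 = 1/4.

1/4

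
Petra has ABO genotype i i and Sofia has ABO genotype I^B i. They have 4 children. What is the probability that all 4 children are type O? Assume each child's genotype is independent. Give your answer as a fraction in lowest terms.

ABO cross i i × I^B i → 1/2 O, 1/2 B.
So P(type O) = 1/2 per child.
All 4 independent: (1/2)^4 = 1/16.

1/16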